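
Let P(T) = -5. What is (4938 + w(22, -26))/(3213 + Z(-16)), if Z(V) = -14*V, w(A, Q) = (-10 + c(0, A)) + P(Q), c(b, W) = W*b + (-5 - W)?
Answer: 4896/3437 ≈ 1.4245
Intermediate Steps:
c(b, W) = -5 - W + W*b
w(A, Q) = -20 - A (w(A, Q) = (-10 + (-5 - A + A*0)) - 5 = (-10 + (-5 - A + 0)) - 5 = (-10 + (-5 - A)) - 5 = (-15 - A) - 5 = -20 - A)
(4938 + w(22, -26))/(3213 + Z(-16)) = (4938 + (-20 - 1*22))/(3213 - 14*(-16)) = (4938 + (-20 - 22))/(3213 + 224) = (4938 - 42)/3437 = 4896*(1/3437) = 4896/3437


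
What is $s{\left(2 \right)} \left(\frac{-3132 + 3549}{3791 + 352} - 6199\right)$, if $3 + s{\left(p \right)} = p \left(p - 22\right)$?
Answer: $\frac{368109240}{1381} \approx 2.6655 \cdot 10^{5}$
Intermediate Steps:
$s{\left(p \right)} = -3 + p \left(-22 + p\right)$ ($s{\left(p \right)} = -3 + p \left(p - 22\right) = -3 + p \left(-22 + p\right)$)
$s{\left(2 \right)} \left(\frac{-3132 + 3549}{3791 + 352} - 6199\right) = \left(-3 + 2^{2} - 44\right) \left(\frac{-3132 + 3549}{3791 + 352} - 6199\right) = \left(-3 + 4 - 44\right) \left(\frac{417}{4143} - 6199\right) = - 43 \left(417 \cdot \frac{1}{4143} - 6199\right) = - 43 \left(\frac{139}{1381} - 6199\right) = \left(-43\right) \left(- \frac{8560680}{1381}\right) = \frac{368109240}{1381}$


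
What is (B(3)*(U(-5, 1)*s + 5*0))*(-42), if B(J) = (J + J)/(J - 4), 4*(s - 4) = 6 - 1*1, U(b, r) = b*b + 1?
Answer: 34398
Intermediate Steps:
U(b, r) = 1 + b**2 (U(b, r) = b**2 + 1 = 1 + b**2)
s = 21/4 (s = 4 + (6 - 1*1)/4 = 4 + (6 - 1)/4 = 4 + (1/4)*5 = 4 + 5/4 = 21/4 ≈ 5.2500)
B(J) = 2*J/(-4 + J) (B(J) = (2*J)/(-4 + J) = 2*J/(-4 + J))
(B(3)*(U(-5, 1)*s + 5*0))*(-42) = ((2*3/(-4 + 3))*((1 + (-5)**2)*(21/4) + 5*0))*(-42) = ((2*3/(-1))*((1 + 25)*(21/4) + 0))*(-42) = ((2*3*(-1))*(26*(21/4) + 0))*(-42) = -6*(273/2 + 0)*(-42) = -6*273/2*(-42) = -819*(-42) = 34398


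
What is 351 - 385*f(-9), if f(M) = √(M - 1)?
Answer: 351 - 385*I*√10 ≈ 351.0 - 1217.5*I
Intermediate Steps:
f(M) = √(-1 + M)
351 - 385*f(-9) = 351 - 385*√(-1 - 9) = 351 - 385*I*√10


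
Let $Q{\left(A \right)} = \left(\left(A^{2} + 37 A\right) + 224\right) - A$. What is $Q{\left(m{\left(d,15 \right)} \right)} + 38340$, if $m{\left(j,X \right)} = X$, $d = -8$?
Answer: $39329$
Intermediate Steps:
$Q{\left(A \right)} = 224 + A^{2} + 36 A$ ($Q{\left(A \right)} = \left(224 + A^{2} + 37 A\right) - A = 224 + A^{2} + 36 A$)
$Q{\left(m{\left(d,15 \right)} \right)} + 38340 = \left(224 + 15^{2} + 36 \cdot 15\right) + 38340 = \left(224 + 225 + 540\right) + 38340 = 989 + 38340 = 39329$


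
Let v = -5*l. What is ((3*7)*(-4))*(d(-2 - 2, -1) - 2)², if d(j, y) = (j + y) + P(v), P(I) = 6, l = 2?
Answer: -84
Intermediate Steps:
v = -10 (v = -5*2 = -10)
d(j, y) = 6 + j + y (d(j, y) = (j + y) + 6 = 6 + j + y)
((3*7)*(-4))*(d(-2 - 2, -1) - 2)² = ((3*7)*(-4))*((6 + (-2 - 2) - 1) - 2)² = (21*(-4))*((6 - 4 - 1) - 2)² = -84*(1 - 2)² = -84*(-1)² = -84*1 = -84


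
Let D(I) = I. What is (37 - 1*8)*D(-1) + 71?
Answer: 42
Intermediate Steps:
(37 - 1*8)*D(-1) + 71 = (37 - 1*8)*(-1) + 71 = (37 - 8)*(-1) + 71 = 29*(-1) + 71 = -29 + 71 = 42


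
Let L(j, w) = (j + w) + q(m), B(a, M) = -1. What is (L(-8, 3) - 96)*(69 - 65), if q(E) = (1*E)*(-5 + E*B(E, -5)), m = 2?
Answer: -460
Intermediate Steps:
q(E) = E*(-5 - E) (q(E) = (1*E)*(-5 + E*(-1)) = E*(-5 - E))
L(j, w) = -14 + j + w (L(j, w) = (j + w) + 2*(-5 - 1*2) = (j + w) + 2*(-5 - 2) = (j + w) + 2*(-7) = (j + w) - 14 = -14 + j + w)
(L(-8, 3) - 96)*(69 - 65) = ((-14 - 8 + 3) - 96)*(69 - 65) = (-19 - 96)*4 = -115*4 = -460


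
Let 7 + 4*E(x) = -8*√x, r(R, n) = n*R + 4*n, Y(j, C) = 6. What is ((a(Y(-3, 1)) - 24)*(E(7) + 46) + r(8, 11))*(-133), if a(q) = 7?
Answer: 329973/4 - 4522*√7 ≈ 70529.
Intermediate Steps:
r(R, n) = 4*n + R*n (r(R, n) = R*n + 4*n = 4*n + R*n)
E(x) = -7/4 - 2*√x (E(x) = -7/4 + (-8*√x)/4 = -7/4 - 2*√x)
((a(Y(-3, 1)) - 24)*(E(7) + 46) + r(8, 11))*(-133) = ((7 - 24)*((-7/4 - 2*√7) + 46) + 11*(4 + 8))*(-133) = (-17*(177/4 - 2*√7) + 11*12)*(-133) = ((-3009/4 + 34*√7) + 132)*(-133) = (-2481/4 + 34*√7)*(-133) = 329973/4 - 4522*√7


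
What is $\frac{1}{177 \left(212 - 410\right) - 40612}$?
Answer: $- \frac{1}{75658} \approx -1.3217 \cdot 10^{-5}$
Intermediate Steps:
$\frac{1}{177 \left(212 - 410\right) - 40612} = \frac{1}{177 \left(-198\right) - 40612} = \frac{1}{-35046 - 40612} = \frac{1}{-75658} = - \frac{1}{75658}$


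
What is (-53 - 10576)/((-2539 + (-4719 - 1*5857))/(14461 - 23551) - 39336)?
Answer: 19323522/71510225 ≈ 0.27022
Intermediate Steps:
(-53 - 10576)/((-2539 + (-4719 - 1*5857))/(14461 - 23551) - 39336) = -10629/((-2539 + (-4719 - 5857))/(-9090) - 39336) = -10629/((-2539 - 10576)*(-1/9090) - 39336) = -10629/(-13115*(-1/9090) - 39336) = -10629/(2623/1818 - 39336) = -10629/(-71510225/1818) = -10629*(-1818/71510225) = 19323522/71510225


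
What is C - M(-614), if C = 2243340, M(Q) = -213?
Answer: 2243553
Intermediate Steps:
C - M(-614) = 2243340 - 1*(-213) = 2243340 + 213 = 2243553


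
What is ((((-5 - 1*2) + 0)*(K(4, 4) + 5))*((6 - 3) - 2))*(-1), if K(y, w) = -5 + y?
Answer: 28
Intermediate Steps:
((((-5 - 1*2) + 0)*(K(4, 4) + 5))*((6 - 3) - 2))*(-1) = ((((-5 - 1*2) + 0)*((-5 + 4) + 5))*((6 - 3) - 2))*(-1) = ((((-5 - 2) + 0)*(-1 + 5))*(3 - 2))*(-1) = (((-7 + 0)*4)*1)*(-1) = (-7*4*1)*(-1) = -28*1*(-1) = -28*(-1) = 28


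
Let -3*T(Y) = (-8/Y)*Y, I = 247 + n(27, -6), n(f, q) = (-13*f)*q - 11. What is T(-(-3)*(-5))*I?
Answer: 18736/3 ≈ 6245.3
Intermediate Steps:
n(f, q) = -11 - 13*f*q (n(f, q) = -13*f*q - 11 = -11 - 13*f*q)
I = 2342 (I = 247 + (-11 - 13*27*(-6)) = 247 + (-11 + 2106) = 247 + 2095 = 2342)
T(Y) = 8/3 (T(Y) = -(-8/Y)*Y/3 = -⅓*(-8) = 8/3)
T(-(-3)*(-5))*I = (8/3)*2342 = 18736/3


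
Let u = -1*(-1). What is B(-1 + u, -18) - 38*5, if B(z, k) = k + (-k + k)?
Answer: -208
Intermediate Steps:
u = 1
B(z, k) = k (B(z, k) = k + 0 = k)
B(-1 + u, -18) - 38*5 = -18 - 38*5 = -18 - 190 = -208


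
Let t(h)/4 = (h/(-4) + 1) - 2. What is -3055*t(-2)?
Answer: 6110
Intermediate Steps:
t(h) = -4 - h (t(h) = 4*((h/(-4) + 1) - 2) = 4*((h*(-¼) + 1) - 2) = 4*((-h/4 + 1) - 2) = 4*((1 - h/4) - 2) = 4*(-1 - h/4) = -4 - h)
-3055*t(-2) = -3055*(-4 - 1*(-2)) = -3055*(-4 + 2) = -3055*(-2) = 6110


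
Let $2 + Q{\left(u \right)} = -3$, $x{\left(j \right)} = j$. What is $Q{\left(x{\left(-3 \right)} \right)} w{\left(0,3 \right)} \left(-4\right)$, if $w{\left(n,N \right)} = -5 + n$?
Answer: $-100$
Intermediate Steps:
$Q{\left(u \right)} = -5$ ($Q{\left(u \right)} = -2 - 3 = -5$)
$Q{\left(x{\left(-3 \right)} \right)} w{\left(0,3 \right)} \left(-4\right) = - 5 \left(-5 + 0\right) \left(-4\right) = \left(-5\right) \left(-5\right) \left(-4\right) = 25 \left(-4\right) = -100$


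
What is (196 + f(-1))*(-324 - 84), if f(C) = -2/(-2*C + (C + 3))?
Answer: -79764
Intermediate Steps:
f(C) = -2/(3 - C) (f(C) = -2/(-2*C + (3 + C)) = -2/(3 - C))
(196 + f(-1))*(-324 - 84) = (196 + 2/(-3 - 1))*(-324 - 84) = (196 + 2/(-4))*(-408) = (196 + 2*(-¼))*(-408) = (196 - ½)*(-408) = (391/2)*(-408) = -79764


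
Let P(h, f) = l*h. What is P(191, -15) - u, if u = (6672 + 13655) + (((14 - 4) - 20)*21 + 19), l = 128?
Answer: 4312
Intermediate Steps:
P(h, f) = 128*h
u = 20136 (u = 20327 + ((10 - 20)*21 + 19) = 20327 + (-10*21 + 19) = 20327 + (-210 + 19) = 20327 - 191 = 20136)
P(191, -15) - u = 128*191 - 1*20136 = 24448 - 20136 = 4312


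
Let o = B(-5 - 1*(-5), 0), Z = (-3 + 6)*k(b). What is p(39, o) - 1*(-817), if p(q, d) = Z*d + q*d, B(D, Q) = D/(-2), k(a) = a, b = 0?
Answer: 817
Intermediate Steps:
B(D, Q) = -D/2 (B(D, Q) = D*(-1/2) = -D/2)
Z = 0 (Z = (-3 + 6)*0 = 3*0 = 0)
o = 0 (o = -(-5 - 1*(-5))/2 = -(-5 + 5)/2 = -1/2*0 = 0)
p(q, d) = d*q (p(q, d) = 0*d + q*d = 0 + d*q = d*q)
p(39, o) - 1*(-817) = 0*39 - 1*(-817) = 0 + 817 = 817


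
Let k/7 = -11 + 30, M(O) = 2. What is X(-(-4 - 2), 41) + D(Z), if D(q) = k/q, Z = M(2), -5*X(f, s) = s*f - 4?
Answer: 181/10 ≈ 18.100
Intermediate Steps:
X(f, s) = 4/5 - f*s/5 (X(f, s) = -(s*f - 4)/5 = -(f*s - 4)/5 = -(-4 + f*s)/5 = 4/5 - f*s/5)
Z = 2
k = 133 (k = 7*(-11 + 30) = 7*19 = 133)
D(q) = 133/q
X(-(-4 - 2), 41) + D(Z) = (4/5 - 1/5*(-(-4 - 2))*41) + 133/2 = (4/5 - 1/5*(-1*(-6))*41) + 133*(1/2) = (4/5 - 1/5*6*41) + 133/2 = (4/5 - 246/5) + 133/2 = -242/5 + 133/2 = 181/10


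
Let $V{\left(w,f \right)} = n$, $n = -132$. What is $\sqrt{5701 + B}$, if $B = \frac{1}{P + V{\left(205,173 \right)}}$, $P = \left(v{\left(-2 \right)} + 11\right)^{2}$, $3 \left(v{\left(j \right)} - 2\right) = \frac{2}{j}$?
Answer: $\frac{7 \sqrt{29785}}{16} \approx 75.505$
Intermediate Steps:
$V{\left(w,f \right)} = -132$
$v{\left(j \right)} = 2 + \frac{2}{3 j}$ ($v{\left(j \right)} = 2 + \frac{2 \frac{1}{j}}{3} = 2 + \frac{2}{3 j}$)
$P = \frac{1444}{9}$ ($P = \left(\left(2 + \frac{2}{3 \left(-2\right)}\right) + 11\right)^{2} = \left(\left(2 + \frac{2}{3} \left(- \frac{1}{2}\right)\right) + 11\right)^{2} = \left(\left(2 - \frac{1}{3}\right) + 11\right)^{2} = \left(\frac{5}{3} + 11\right)^{2} = \left(\frac{38}{3}\right)^{2} = \frac{1444}{9} \approx 160.44$)
$B = \frac{9}{256}$ ($B = \frac{1}{\frac{1444}{9} - 132} = \frac{1}{\frac{256}{9}} = \frac{9}{256} \approx 0.035156$)
$\sqrt{5701 + B} = \sqrt{5701 + \frac{9}{256}} = \sqrt{\frac{1459465}{256}} = \frac{7 \sqrt{29785}}{16}$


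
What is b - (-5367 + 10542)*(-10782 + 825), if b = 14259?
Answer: 51541734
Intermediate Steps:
b - (-5367 + 10542)*(-10782 + 825) = 14259 - (-5367 + 10542)*(-10782 + 825) = 14259 - 5175*(-9957) = 14259 - 1*(-51527475) = 14259 + 51527475 = 51541734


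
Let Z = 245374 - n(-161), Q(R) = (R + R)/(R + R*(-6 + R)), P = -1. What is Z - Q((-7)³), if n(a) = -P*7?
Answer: 42693859/174 ≈ 2.4537e+5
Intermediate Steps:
Q(R) = 2*R/(R + R*(-6 + R)) (Q(R) = (2*R)/(R + R*(-6 + R)) = 2*R/(R + R*(-6 + R)))
n(a) = 7 (n(a) = -1*(-1)*7 = 1*7 = 7)
Z = 245367 (Z = 245374 - 1*7 = 245374 - 7 = 245367)
Z - Q((-7)³) = 245367 - 2/(-5 + (-7)³) = 245367 - 2/(-5 - 343) = 245367 - 2/(-348) = 245367 - 2*(-1)/348 = 245367 - 1*(-1/174) = 245367 + 1/174 = 42693859/174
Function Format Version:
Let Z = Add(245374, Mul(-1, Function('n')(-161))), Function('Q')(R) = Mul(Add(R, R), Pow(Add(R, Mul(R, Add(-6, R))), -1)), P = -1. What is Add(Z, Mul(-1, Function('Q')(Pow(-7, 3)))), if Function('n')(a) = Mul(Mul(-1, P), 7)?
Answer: Rational(42693859, 174) ≈ 2.4537e+5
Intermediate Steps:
Function('Q')(R) = Mul(2, R, Pow(Add(R, Mul(R, Add(-6, R))), -1)) (Function('Q')(R) = Mul(Mul(2, R), Pow(Add(R, Mul(R, Add(-6, R))), -1)) = Mul(2, R, Pow(Add(R, Mul(R, Add(-6, R))), -1)))
Function('n')(a) = 7 (Function('n')(a) = Mul(Mul(-1, -1), 7) = Mul(1, 7) = 7)
Z = 245367 (Z = Add(245374, Mul(-1, 7)) = Add(245374, -7) = 245367)
Add(Z, Mul(-1, Function('Q')(Pow(-7, 3)))) = Add(245367, Mul(-1, Mul(2, Pow(Add(-5, Pow(-7, 3)), -1)))) = Add(245367, Mul(-1, Mul(2, Pow(Add(-5, -343), -1)))) = Add(245367, Mul(-1, Mul(2, Pow(-348, -1)))) = Add(245367, Mul(-1, Mul(2, Rational(-1, 348)))) = Add(245367, Mul(-1, Rational(-1, 174))) = Add(245367, Rational(1, 174)) = Rational(42693859, 174)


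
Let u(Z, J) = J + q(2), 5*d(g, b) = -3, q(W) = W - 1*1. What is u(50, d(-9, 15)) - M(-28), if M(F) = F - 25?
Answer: 267/5 ≈ 53.400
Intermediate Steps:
q(W) = -1 + W (q(W) = W - 1 = -1 + W)
d(g, b) = -⅗ (d(g, b) = (⅕)*(-3) = -⅗)
M(F) = -25 + F
u(Z, J) = 1 + J (u(Z, J) = J + (-1 + 2) = J + 1 = 1 + J)
u(50, d(-9, 15)) - M(-28) = (1 - ⅗) - (-25 - 28) = ⅖ - 1*(-53) = ⅖ + 53 = 267/5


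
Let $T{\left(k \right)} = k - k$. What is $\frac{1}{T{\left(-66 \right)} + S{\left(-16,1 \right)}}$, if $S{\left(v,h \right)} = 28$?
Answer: $\frac{1}{28} \approx 0.035714$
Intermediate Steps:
$T{\left(k \right)} = 0$
$\frac{1}{T{\left(-66 \right)} + S{\left(-16,1 \right)}} = \frac{1}{0 + 28} = \frac{1}{28}$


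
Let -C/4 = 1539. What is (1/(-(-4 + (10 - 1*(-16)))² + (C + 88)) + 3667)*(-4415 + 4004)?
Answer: -3291587071/2184 ≈ -1.5071e+6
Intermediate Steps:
C = -6156 (C = -4*1539 = -6156)
(1/(-(-4 + (10 - 1*(-16)))² + (C + 88)) + 3667)*(-4415 + 4004) = (1/(-(-4 + (10 - 1*(-16)))² + (-6156 + 88)) + 3667)*(-4415 + 4004) = (1/(-(-4 + (10 + 16))² - 6068) + 3667)*(-411) = (1/(-(-4 + 26)² - 6068) + 3667)*(-411) = (1/(-1*22² - 6068) + 3667)*(-411) = (1/(-1*484 - 6068) + 3667)*(-411) = (1/(-484 - 6068) + 3667)*(-411) = (1/(-6552) + 3667)*(-411) = (-1/6552 + 3667)*(-411) = (24026183/6552)*(-411) = -3291587071/2184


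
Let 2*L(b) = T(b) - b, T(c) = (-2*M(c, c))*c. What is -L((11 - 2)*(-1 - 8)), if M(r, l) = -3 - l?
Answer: -12717/2 ≈ -6358.5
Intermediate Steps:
T(c) = c*(6 + 2*c) (T(c) = (-2*(-3 - c))*c = (6 + 2*c)*c = c*(6 + 2*c))
L(b) = -b/2 + b*(3 + b) (L(b) = (2*b*(3 + b) - b)/2 = (-b + 2*b*(3 + b))/2 = -b/2 + b*(3 + b))
-L((11 - 2)*(-1 - 8)) = -(11 - 2)*(-1 - 8)*(5 + 2*((11 - 2)*(-1 - 8)))/2 = -9*(-9)*(5 + 2*(9*(-9)))/2 = -(-81)*(5 + 2*(-81))/2 = -(-81)*(5 - 162)/2 = -(-81)*(-157)/2 = -1*12717/2 = -12717/2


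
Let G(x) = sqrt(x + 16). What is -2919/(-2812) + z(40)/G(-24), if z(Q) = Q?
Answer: 2919/2812 - 10*I*sqrt(2) ≈ 1.0381 - 14.142*I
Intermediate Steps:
G(x) = sqrt(16 + x)
-2919/(-2812) + z(40)/G(-24) = -2919/(-2812) + 40/(sqrt(16 - 24)) = -2919*(-1/2812) + 40/(sqrt(-8)) = 2919/2812 + 40/((2*I*sqrt(2))) = 2919/2812 + 40*(-I*sqrt(2)/4) = 2919/2812 - 10*I*sqrt(2)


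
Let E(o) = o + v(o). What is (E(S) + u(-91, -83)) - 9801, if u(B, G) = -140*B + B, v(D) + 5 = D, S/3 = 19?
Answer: 2957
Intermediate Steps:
S = 57 (S = 3*19 = 57)
v(D) = -5 + D
E(o) = -5 + 2*o (E(o) = o + (-5 + o) = -5 + 2*o)
u(B, G) = -139*B
(E(S) + u(-91, -83)) - 9801 = ((-5 + 2*57) - 139*(-91)) - 9801 = ((-5 + 114) + 12649) - 9801 = (109 + 12649) - 9801 = 12758 - 9801 = 2957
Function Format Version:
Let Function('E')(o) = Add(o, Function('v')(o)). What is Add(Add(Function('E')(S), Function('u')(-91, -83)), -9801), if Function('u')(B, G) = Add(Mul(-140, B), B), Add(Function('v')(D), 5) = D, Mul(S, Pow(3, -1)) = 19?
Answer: 2957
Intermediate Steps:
S = 57 (S = Mul(3, 19) = 57)
Function('v')(D) = Add(-5, D)
Function('E')(o) = Add(-5, Mul(2, o)) (Function('E')(o) = Add(o, Add(-5, o)) = Add(-5, Mul(2, o)))
Function('u')(B, G) = Mul(-139, B)
Add(Add(Function('E')(S), Function('u')(-91, -83)), -9801) = Add(Add(Add(-5, Mul(2, 57)), Mul(-139, -91)), -9801) = Add(Add(Add(-5, 114), 12649), -9801) = Add(Add(109, 12649), -9801) = Add(12758, -9801) = 2957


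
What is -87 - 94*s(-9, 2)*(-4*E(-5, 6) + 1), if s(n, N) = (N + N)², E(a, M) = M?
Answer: 34505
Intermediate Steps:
s(n, N) = 4*N² (s(n, N) = (2*N)² = 4*N²)
-87 - 94*s(-9, 2)*(-4*E(-5, 6) + 1) = -87 - 94*4*2²*(-4*6 + 1) = -87 - 94*4*4*(-24 + 1) = -87 - 1504*(-23) = -87 - 94*(-368) = -87 + 34592 = 34505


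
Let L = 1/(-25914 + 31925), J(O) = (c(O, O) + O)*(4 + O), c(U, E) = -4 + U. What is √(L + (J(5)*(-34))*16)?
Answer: I*√1061417180485/6011 ≈ 171.39*I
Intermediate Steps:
J(O) = (-4 + 2*O)*(4 + O) (J(O) = ((-4 + O) + O)*(4 + O) = (-4 + 2*O)*(4 + O))
L = 1/6011 ≈ 0.00016636
√(L + (J(5)*(-34))*16) = √(1/6011 + ((-16 + 2*5² + 4*5)*(-34))*16) = √(1/6011 + ((-16 + 2*25 + 20)*(-34))*16) = √(1/6011 + ((-16 + 50 + 20)*(-34))*16) = √(1/6011 + (54*(-34))*16) = √(1/6011 - 1836*16) = √(1/6011 - 29376) = √(-176579135/6011) = I*√1061417180485/6011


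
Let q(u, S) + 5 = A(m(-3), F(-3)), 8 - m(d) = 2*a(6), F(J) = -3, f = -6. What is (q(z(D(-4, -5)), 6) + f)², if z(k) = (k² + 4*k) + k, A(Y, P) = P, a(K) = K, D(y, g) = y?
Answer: 196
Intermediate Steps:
m(d) = -4 (m(d) = 8 - 2*6 = 8 - 1*12 = 8 - 12 = -4)
z(k) = k² + 5*k
q(u, S) = -8 (q(u, S) = -5 - 3 = -8)
(q(z(D(-4, -5)), 6) + f)² = (-8 - 6)² = (-14)² = 196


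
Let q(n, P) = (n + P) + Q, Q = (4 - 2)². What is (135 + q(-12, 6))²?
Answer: 17689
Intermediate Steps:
Q = 4 (Q = 2² = 4)
q(n, P) = 4 + P + n (q(n, P) = (n + P) + 4 = (P + n) + 4 = 4 + P + n)
(135 + q(-12, 6))² = (135 + (4 + 6 - 12))² = (135 - 2)² = 133² = 17689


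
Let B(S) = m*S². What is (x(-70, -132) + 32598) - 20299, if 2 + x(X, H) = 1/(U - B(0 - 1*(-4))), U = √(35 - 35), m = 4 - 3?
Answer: 196751/16 ≈ 12297.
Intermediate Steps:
m = 1
U = 0 (U = √0 = 0)
B(S) = S² (B(S) = 1*S² = S²)
x(X, H) = -33/16 (x(X, H) = -2 + 1/(0 - (0 - 1*(-4))²) = -2 + 1/(0 - (0 + 4)²) = -2 + 1/(0 - 1*4²) = -2 + 1/(0 - 1*16) = -2 + 1/(0 - 16) = -2 + 1/(-16) = -2 - 1/16 = -33/16)
(x(-70, -132) + 32598) - 20299 = (-33/16 + 32598) - 20299 = 521535/16 - 20299 = 196751/16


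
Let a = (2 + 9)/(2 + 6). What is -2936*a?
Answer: -4037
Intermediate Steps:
a = 11/8 ≈ 1.3750
-2936*a = -2936*11/8 = -4037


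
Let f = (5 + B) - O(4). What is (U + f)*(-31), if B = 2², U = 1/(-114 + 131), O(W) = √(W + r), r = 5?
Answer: -3193/17 ≈ -187.82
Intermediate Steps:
O(W) = √(5 + W) (O(W) = √(W + 5) = √(5 + W))
U = 1/17 ≈ 0.058824
B = 4
f = 6 (f = (5 + 4) - √(5 + 4) = 9 - √9 = 9 - 1*3 = 9 - 3 = 6)
(U + f)*(-31) = (1/17 + 6)*(-31) = (103/17)*(-31) = -3193/17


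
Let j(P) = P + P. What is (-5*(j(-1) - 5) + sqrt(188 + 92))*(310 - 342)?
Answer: -1120 - 64*sqrt(70) ≈ -1655.5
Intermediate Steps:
j(P) = 2*P
(-5*(j(-1) - 5) + sqrt(188 + 92))*(310 - 342) = (-5*(2*(-1) - 5) + sqrt(188 + 92))*(310 - 342) = (-5*(-2 - 5) + sqrt(280))*(-32) = (-5*(-7) + 2*sqrt(70))*(-32) = (35 + 2*sqrt(70))*(-32) = -1120 - 64*sqrt(70)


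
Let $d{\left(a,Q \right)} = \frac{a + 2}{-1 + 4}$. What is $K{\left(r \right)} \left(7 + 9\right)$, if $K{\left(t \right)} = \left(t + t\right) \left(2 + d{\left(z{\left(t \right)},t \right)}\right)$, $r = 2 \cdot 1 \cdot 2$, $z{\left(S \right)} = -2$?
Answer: $256$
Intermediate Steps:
$r = 4$ ($r = 2 \cdot 2 = 4$)
$d{\left(a,Q \right)} = \frac{2}{3} + \frac{a}{3}$ ($d{\left(a,Q \right)} = \frac{2 + a}{3} = \left(2 + a\right) \frac{1}{3} = \frac{2}{3} + \frac{a}{3}$)
$K{\left(t \right)} = 4 t$ ($K{\left(t \right)} = \left(t + t\right) \left(2 + \left(\frac{2}{3} + \frac{1}{3} \left(-2\right)\right)\right) = 2 t \left(2 + \left(\frac{2}{3} - \frac{2}{3}\right)\right) = 2 t \left(2 + 0\right) = 2 t 2 = 4 t$)
$K{\left(r \right)} \left(7 + 9\right) = 4 \cdot 4 \left(7 + 9\right) = 16 \cdot 16 = 256$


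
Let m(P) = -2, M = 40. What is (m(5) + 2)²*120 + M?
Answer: 40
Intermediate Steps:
(m(5) + 2)²*120 + M = (-2 + 2)²*120 + 40 = 0²*120 + 40 = 0*120 + 40 = 0 + 40 = 40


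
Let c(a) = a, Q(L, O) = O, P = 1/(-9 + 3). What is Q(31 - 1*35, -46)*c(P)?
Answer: 23/3 ≈ 7.6667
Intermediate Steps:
P = -⅙ (P = 1/(-6) = -⅙ ≈ -0.16667)
Q(31 - 1*35, -46)*c(P) = -46*(-⅙) = 23/3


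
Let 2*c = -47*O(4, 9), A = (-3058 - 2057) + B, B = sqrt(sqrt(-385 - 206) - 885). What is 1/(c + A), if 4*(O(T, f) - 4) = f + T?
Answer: -1/(42283/8 - sqrt(-885 + I*sqrt(591))) ≈ -0.00018921 - 1.0652e-6*I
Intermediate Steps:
O(T, f) = 4 + T/4 + f/4 (O(T, f) = 4 + (f + T)/4 = 4 + (T + f)/4 = 4 + (T/4 + f/4) = 4 + T/4 + f/4)
B = sqrt(-885 + I*sqrt(591)) (B = sqrt(sqrt(-591) - 885) = sqrt(I*sqrt(591) - 885) = sqrt(-885 + I*sqrt(591)) ≈ 0.4086 + 29.752*I)
A = -5115 + sqrt(-885 + I*sqrt(591)) (A = (-3058 - 2057) + sqrt(-885 + I*sqrt(591)) = -5115 + sqrt(-885 + I*sqrt(591)) ≈ -5114.6 + 29.752*I)
c = -1363/8 (c = (-47*(4 + (1/4)*4 + (1/4)*9))/2 = (-47*(4 + 1 + 9/4))/2 = (-47*29/4)/2 = (1/2)*(-1363/4) = -1363/8 ≈ -170.38)
1/(c + A) = 1/(-1363/8 + (-5115 + sqrt(-885 + I*sqrt(591)))) = 1/(-42283/8 + sqrt(-885 + I*sqrt(591)))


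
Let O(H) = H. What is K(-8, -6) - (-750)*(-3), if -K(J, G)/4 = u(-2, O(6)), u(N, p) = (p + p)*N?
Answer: -2154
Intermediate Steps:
u(N, p) = 2*N*p (u(N, p) = (2*p)*N = 2*N*p)
K(J, G) = 96 (K(J, G) = -8*(-2)*6 = -4*(-24) = 96)
K(-8, -6) - (-750)*(-3) = 96 - (-750)*(-3) = 96 - 50*45 = 96 - 2250 = -2154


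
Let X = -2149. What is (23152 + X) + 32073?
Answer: 53076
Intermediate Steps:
(23152 + X) + 32073 = (23152 - 2149) + 32073 = 21003 + 32073 = 53076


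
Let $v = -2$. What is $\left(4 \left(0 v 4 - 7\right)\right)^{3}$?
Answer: $-21952$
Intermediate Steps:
$\left(4 \left(0 v 4 - 7\right)\right)^{3} = \left(4 \left(0 \left(\left(-2\right) 4\right) - 7\right)\right)^{3} = \left(4 \left(0 \left(-8\right) - 7\right)\right)^{3} = \left(4 \left(0 - 7\right)\right)^{3} = \left(4 \left(-7\right)\right)^{3} = \left(-28\right)^{3} = -21952$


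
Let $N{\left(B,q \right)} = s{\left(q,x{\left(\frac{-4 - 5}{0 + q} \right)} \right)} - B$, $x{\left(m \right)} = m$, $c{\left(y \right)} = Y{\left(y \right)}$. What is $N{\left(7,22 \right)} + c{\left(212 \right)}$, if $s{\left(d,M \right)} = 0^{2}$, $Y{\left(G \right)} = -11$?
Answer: $-18$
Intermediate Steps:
$c{\left(y \right)} = -11$
$s{\left(d,M \right)} = 0$
$N{\left(B,q \right)} = - B$ ($N{\left(B,q \right)} = 0 - B = - B$)
$N{\left(7,22 \right)} + c{\left(212 \right)} = \left(-1\right) 7 - 11 = -7 - 11 = -18$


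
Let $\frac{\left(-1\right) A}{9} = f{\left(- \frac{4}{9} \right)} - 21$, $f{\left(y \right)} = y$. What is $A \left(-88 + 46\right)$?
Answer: $-8106$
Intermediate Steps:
$A = 193$ ($A = - 9 \left(- \frac{4}{9} - 21\right) = \left(-9\right) \left(- \frac{193}{9}\right) = 193$)
$A \left(-88 + 46\right) = 193 \left(-88 + 46\right) = 193 \left(-42\right) = -8106$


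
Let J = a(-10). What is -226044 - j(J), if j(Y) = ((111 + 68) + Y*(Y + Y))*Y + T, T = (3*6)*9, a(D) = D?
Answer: -222416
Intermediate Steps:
J = -10
T = 162 (T = 18*9 = 162)
j(Y) = 162 + Y*(179 + 2*Y**2) (j(Y) = ((111 + 68) + Y*(Y + Y))*Y + 162 = (179 + Y*(2*Y))*Y + 162 = (179 + 2*Y**2)*Y + 162 = Y*(179 + 2*Y**2) + 162 = 162 + Y*(179 + 2*Y**2))
-226044 - j(J) = -226044 - (162 + 2*(-10)**3 + 179*(-10)) = -226044 - (162 + 2*(-1000) - 1790) = -226044 - (162 - 2000 - 1790) = -226044 - 1*(-3628) = -226044 + 3628 = -222416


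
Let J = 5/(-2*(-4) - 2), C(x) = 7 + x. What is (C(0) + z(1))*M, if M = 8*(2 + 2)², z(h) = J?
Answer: 3008/3 ≈ 1002.7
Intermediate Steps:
J = ⅚ (J = 5/(8 - 2) = 5/6 = 5*(⅙) = ⅚ ≈ 0.83333)
z(h) = ⅚
M = 128 (M = 8*4² = 8*16 = 128)
(C(0) + z(1))*M = ((7 + 0) + ⅚)*128 = (7 + ⅚)*128 = (47/6)*128 = 3008/3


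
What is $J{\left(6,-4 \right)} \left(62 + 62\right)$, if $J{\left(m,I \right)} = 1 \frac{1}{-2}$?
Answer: $-62$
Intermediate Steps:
$J{\left(m,I \right)} = - \frac{1}{2}$ ($J{\left(m,I \right)} = 1 \left(- \frac{1}{2}\right) = - \frac{1}{2}$)
$J{\left(6,-4 \right)} \left(62 + 62\right) = - \frac{62 + 62}{2} = \left(- \frac{1}{2}\right) 124 = -62$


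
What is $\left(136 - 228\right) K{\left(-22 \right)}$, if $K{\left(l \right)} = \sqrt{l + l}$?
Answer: $- 184 i \sqrt{11} \approx - 610.26 i$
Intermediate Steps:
$K{\left(l \right)} = \sqrt{2} \sqrt{l}$ ($K{\left(l \right)} = \sqrt{2 l} = \sqrt{2} \sqrt{l}$)
$\left(136 - 228\right) K{\left(-22 \right)} = \left(136 - 228\right) \sqrt{2} \sqrt{-22} = - 92 \sqrt{2} i \sqrt{22} = - 92 \cdot 2 i \sqrt{11} = - 184 i \sqrt{11}$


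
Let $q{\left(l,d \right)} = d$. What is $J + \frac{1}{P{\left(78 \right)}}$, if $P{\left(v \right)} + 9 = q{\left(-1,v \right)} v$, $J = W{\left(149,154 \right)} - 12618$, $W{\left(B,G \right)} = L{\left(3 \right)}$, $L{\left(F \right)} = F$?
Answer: $- \frac{76636124}{6075} \approx -12615.0$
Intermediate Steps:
$W{\left(B,G \right)} = 3$
$J = -12615$ ($J = 3 - 12618 = -12615$)
$P{\left(v \right)} = -9 + v^{2}$ ($P{\left(v \right)} = -9 + v v = -9 + v^{2}$)
$J + \frac{1}{P{\left(78 \right)}} = -12615 + \frac{1}{-9 + 78^{2}} = -12615 + \frac{1}{-9 + 6084} = -12615 + \frac{1}{6075} = - \frac{76636124}{6075}$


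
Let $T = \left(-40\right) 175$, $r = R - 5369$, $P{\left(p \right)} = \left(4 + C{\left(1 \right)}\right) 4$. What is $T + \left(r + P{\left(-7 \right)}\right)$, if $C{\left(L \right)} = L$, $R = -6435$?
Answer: $-18784$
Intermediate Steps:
$P{\left(p \right)} = 20$ ($P{\left(p \right)} = \left(4 + 1\right) 4 = 5 \cdot 4 = 20$)
$r = -11804$ ($r = -6435 - 5369 = -11804$)
$T = -7000$
$T + \left(r + P{\left(-7 \right)}\right) = -7000 + \left(-11804 + 20\right) = -7000 - 11784 = -18784$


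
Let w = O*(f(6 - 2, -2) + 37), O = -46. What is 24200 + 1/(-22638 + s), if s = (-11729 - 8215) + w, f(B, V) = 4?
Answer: 1076125599/44468 ≈ 24200.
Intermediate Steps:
w = -1886 (w = -46*(4 + 37) = -46*41 = -1886)
s = -21830 (s = (-11729 - 8215) - 1886 = -19944 - 1886 = -21830)
24200 + 1/(-22638 + s) = 24200 + 1/(-22638 - 21830) = 24200 + 1/(-44468) = 24200 - 1/44468 = 1076125599/44468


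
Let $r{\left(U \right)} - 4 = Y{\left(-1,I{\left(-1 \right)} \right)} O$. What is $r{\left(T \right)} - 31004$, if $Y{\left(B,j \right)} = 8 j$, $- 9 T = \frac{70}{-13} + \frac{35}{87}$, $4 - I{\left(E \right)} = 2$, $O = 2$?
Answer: $-30968$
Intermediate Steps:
$I{\left(E \right)} = 2$ ($I{\left(E \right)} = 4 - 2 = 2$)
$T = \frac{5635}{10179}$ ($T = - \frac{\frac{70}{-13} + \frac{35}{87}}{9} = - \frac{70 \left(- \frac{1}{13}\right) + 35 \cdot \frac{1}{87}}{9} = - \frac{- \frac{70}{13} + \frac{35}{87}}{9} = \left(- \frac{1}{9}\right) \left(- \frac{5635}{1131}\right) = \frac{5635}{10179} \approx 0.55359$)
$r{\left(U \right)} = 36$ ($r{\left(U \right)} = 4 + 8 \cdot 2 \cdot 2 = 4 + 16 \cdot 2 = 4 + 32 = 36$)
$r{\left(T \right)} - 31004 = 36 - 31004 = -30968$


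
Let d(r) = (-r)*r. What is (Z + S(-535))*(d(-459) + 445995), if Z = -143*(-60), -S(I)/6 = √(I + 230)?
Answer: 2018994120 - 1411884*I*√305 ≈ 2.019e+9 - 2.4658e+7*I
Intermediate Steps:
S(I) = -6*√(230 + I) (S(I) = -6*√(I + 230) = -6*√(230 + I))
Z = 8580
d(r) = -r²
(Z + S(-535))*(d(-459) + 445995) = (8580 - 6*√(230 - 535))*(-1*(-459)² + 445995) = (8580 - 6*I*√305)*(-1*210681 + 445995) = (8580 - 6*I*√305)*(-210681 + 445995) = (8580 - 6*I*√305)*235314 = 2018994120 - 1411884*I*√305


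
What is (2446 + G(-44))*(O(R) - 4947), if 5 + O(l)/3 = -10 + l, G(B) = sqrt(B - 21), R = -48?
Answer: -12562656 - 5136*I*sqrt(65) ≈ -1.2563e+7 - 41408.0*I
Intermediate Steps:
G(B) = sqrt(-21 + B)
O(l) = -45 + 3*l (O(l) = -15 + 3*(-10 + l) = -15 + (-30 + 3*l) = -45 + 3*l)
(2446 + G(-44))*(O(R) - 4947) = (2446 + sqrt(-21 - 44))*((-45 + 3*(-48)) - 4947) = (2446 + sqrt(-65))*((-45 - 144) - 4947) = (2446 + I*sqrt(65))*(-189 - 4947) = (2446 + I*sqrt(65))*(-5136) = -12562656 - 5136*I*sqrt(65)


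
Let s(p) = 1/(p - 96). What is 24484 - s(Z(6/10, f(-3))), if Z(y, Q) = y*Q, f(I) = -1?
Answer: 11825777/483 ≈ 24484.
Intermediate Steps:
Z(y, Q) = Q*y
s(p) = 1/(-96 + p)
24484 - s(Z(6/10, f(-3))) = 24484 - 1/(-96 - 6/10) = 24484 - 1/(-96 - 1*⅗) = 24484 - 1/(-96 - ⅗) = 24484 - 1/(-483/5) = 24484 - 1*(-5/483) = 24484 + 5/483 = 11825777/483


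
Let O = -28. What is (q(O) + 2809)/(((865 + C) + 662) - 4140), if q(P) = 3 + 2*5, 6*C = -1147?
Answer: -16932/16825 ≈ -1.0064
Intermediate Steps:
C = -1147/6 (C = (⅙)*(-1147) = -1147/6 ≈ -191.17)
q(P) = 13 (q(P) = 3 + 10 = 13)
(q(O) + 2809)/(((865 + C) + 662) - 4140) = (13 + 2809)/(((865 - 1147/6) + 662) - 4140) = 2822/((4043/6 + 662) - 4140) = 2822/(8015/6 - 4140) = 2822/(-16825/6) = 2822*(-6/16825) = -16932/16825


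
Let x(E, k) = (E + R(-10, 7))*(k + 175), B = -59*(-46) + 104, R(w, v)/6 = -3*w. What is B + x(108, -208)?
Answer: -6686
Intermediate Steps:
R(w, v) = -18*w (R(w, v) = 6*(-3*w) = -18*w)
B = 2818 (B = 2714 + 104 = 2818)
x(E, k) = (175 + k)*(180 + E) (x(E, k) = (E - 18*(-10))*(k + 175) = (E + 180)*(175 + k) = (180 + E)*(175 + k) = (175 + k)*(180 + E))
B + x(108, -208) = 2818 + (31500 + 175*108 + 180*(-208) + 108*(-208)) = 2818 + (31500 + 18900 - 37440 - 22464) = 2818 - 9504 = -6686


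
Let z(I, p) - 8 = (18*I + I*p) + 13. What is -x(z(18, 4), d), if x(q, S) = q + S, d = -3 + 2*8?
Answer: -430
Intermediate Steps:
z(I, p) = 21 + 18*I + I*p (z(I, p) = 8 + ((18*I + I*p) + 13) = 8 + (13 + 18*I + I*p) = 21 + 18*I + I*p)
d = 13 (d = -3 + 16 = 13)
x(q, S) = S + q
-x(z(18, 4), d) = -(13 + (21 + 18*18 + 18*4)) = -(13 + (21 + 324 + 72)) = -(13 + 417) = -1*430 = -430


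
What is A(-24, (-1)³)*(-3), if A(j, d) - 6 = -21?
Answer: 45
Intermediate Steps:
A(j, d) = -15 (A(j, d) = 6 - 21 = -15)
A(-24, (-1)³)*(-3) = -15*(-3) = 45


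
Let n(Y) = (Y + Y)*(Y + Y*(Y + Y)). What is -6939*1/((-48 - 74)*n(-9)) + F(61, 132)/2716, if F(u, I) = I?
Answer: 236149/8449476 ≈ 0.027948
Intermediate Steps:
n(Y) = 2*Y*(Y + 2*Y**2) (n(Y) = (2*Y)*(Y + Y*(2*Y)) = (2*Y)*(Y + 2*Y**2) = 2*Y*(Y + 2*Y**2))
-6939*1/((-48 - 74)*n(-9)) + F(61, 132)/2716 = -6939*1/(81*(-48 - 74)*(2 + 4*(-9))) + 132/2716 = -6939*(-1/(9882*(2 - 36))) + 132*(1/2716) = -6939/((-9882*(-34))) + 33/679 = -6939/((-122*(-2754))) + 33/679 = -6939/335988 + 33/679 = -6939*1/335988 + 33/679 = -257/12444 + 33/679 = 236149/8449476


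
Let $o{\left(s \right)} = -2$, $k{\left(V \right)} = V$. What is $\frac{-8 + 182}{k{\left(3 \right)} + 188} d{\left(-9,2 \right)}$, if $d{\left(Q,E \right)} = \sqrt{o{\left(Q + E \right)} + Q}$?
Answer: $\frac{174 i \sqrt{11}}{191} \approx 3.0214 i$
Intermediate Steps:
$d{\left(Q,E \right)} = \sqrt{-2 + Q}$
$\frac{-8 + 182}{k{\left(3 \right)} + 188} d{\left(-9,2 \right)} = \frac{-8 + 182}{3 + 188} \sqrt{-2 - 9} = \frac{174}{191} \sqrt{-11} = 174 \cdot \frac{1}{191} i \sqrt{11} = \frac{174 i \sqrt{11}}{191}$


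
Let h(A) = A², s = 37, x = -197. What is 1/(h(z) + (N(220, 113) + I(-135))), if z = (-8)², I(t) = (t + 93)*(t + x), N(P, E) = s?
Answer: 1/18077 ≈ 5.5319e-5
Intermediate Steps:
N(P, E) = 37
I(t) = (-197 + t)*(93 + t) (I(t) = (t + 93)*(t - 197) = (93 + t)*(-197 + t) = (-197 + t)*(93 + t))
z = 64
1/(h(z) + (N(220, 113) + I(-135))) = 1/(64² + (37 + (-18321 + (-135)² - 104*(-135)))) = 1/(4096 + (37 + (-18321 + 18225 + 14040))) = 1/(4096 + (37 + 13944)) = 1/(4096 + 13981) = 1/18077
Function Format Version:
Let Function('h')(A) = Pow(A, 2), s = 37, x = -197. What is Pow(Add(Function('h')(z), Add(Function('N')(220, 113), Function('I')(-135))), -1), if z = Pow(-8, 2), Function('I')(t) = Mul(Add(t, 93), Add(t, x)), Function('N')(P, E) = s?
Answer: Rational(1, 18077) ≈ 5.5319e-5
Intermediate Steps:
Function('N')(P, E) = 37
Function('I')(t) = Mul(Add(-197, t), Add(93, t)) (Function('I')(t) = Mul(Add(t, 93), Add(t, -197)) = Mul(Add(93, t), Add(-197, t)) = Mul(Add(-197, t), Add(93, t)))
z = 64
Pow(Add(Function('h')(z), Add(Function('N')(220, 113), Function('I')(-135))), -1) = Pow(Add(Pow(64, 2), Add(37, Add(-18321, Pow(-135, 2), Mul(-104, -135)))), -1) = Pow(Add(4096, Add(37, Add(-18321, 18225, 14040))), -1) = Pow(Add(4096, Add(37, 13944)), -1) = Pow(Add(4096, 13981), -1) = Pow(18077, -1) = Rational(1, 18077)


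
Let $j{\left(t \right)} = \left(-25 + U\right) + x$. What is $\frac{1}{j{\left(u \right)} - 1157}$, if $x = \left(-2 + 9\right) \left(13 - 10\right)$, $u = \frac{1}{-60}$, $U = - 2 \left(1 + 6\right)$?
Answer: $- \frac{1}{1175} \approx -0.00085106$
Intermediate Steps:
$U = -14$ ($U = \left(-2\right) 7 = -14$)
$u = - \frac{1}{60} \approx -0.016667$
$x = 21$ ($x = 7 \cdot 3 = 21$)
$j{\left(t \right)} = -18$ ($j{\left(t \right)} = \left(-25 - 14\right) + 21 = -39 + 21 = -18$)
$\frac{1}{j{\left(u \right)} - 1157} = \frac{1}{-18 - 1157} = \frac{1}{-1175} = - \frac{1}{1175}$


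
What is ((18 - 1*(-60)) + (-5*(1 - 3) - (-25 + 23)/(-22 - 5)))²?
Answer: 5635876/729 ≈ 7731.0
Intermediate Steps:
((18 - 1*(-60)) + (-5*(1 - 3) - (-25 + 23)/(-22 - 5)))² = ((18 + 60) + (-5*(-2) - (-2)/(-27)))² = (78 + (10 - (-2)*(-1)/27))² = (78 + (10 - 1*2/27))² = (78 + (10 - 2/27))² = (78 + 268/27)² = (2374/27)² = 5635876/729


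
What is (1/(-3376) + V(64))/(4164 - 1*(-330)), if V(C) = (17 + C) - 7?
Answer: 35689/2167392 ≈ 0.016466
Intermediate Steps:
V(C) = 10 + C
(1/(-3376) + V(64))/(4164 - 1*(-330)) = (1/(-3376) + (10 + 64))/(4164 - 1*(-330)) = (-1/3376 + 74)/(4164 + 330) = (249823/3376)/4494 = (249823/3376)*(1/4494) = 35689/2167392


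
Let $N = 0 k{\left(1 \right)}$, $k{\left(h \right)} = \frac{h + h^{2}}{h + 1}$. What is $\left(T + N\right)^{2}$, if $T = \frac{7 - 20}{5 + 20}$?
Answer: $\frac{169}{625} \approx 0.2704$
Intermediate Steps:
$k{\left(h \right)} = \frac{h + h^{2}}{1 + h}$
$T = - \frac{13}{25} \approx -0.52$
$N = 0$ ($N = 0 \cdot 1 = 0$)
$\left(T + N\right)^{2} = \left(- \frac{13}{25} + 0\right)^{2} = \left(- \frac{13}{25}\right)^{2} = \frac{169}{625}$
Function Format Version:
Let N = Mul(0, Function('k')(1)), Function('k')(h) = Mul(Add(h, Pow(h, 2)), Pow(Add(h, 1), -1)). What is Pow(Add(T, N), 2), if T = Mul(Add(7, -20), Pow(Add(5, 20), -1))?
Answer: Rational(169, 625) ≈ 0.27040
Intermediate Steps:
Function('k')(h) = Mul(Pow(Add(1, h), -1), Add(h, Pow(h, 2))) (Function('k')(h) = Mul(Add(h, Pow(h, 2)), Pow(Add(1, h), -1)) = Mul(Pow(Add(1, h), -1), Add(h, Pow(h, 2))))
T = Rational(-13, 25) (T = Mul(-13, Pow(25, -1)) = Mul(-13, Rational(1, 25)) = Rational(-13, 25) ≈ -0.52000)
N = 0 (N = Mul(0, 1) = 0)
Pow(Add(T, N), 2) = Pow(Add(Rational(-13, 25), 0), 2) = Pow(Rational(-13, 25), 2) = Rational(169, 625)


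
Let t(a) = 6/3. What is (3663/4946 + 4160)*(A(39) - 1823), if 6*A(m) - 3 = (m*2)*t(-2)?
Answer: -73940429639/9892 ≈ -7.4748e+6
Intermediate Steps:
t(a) = 2 (t(a) = 6*(⅓) = 2)
A(m) = ½ + 2*m/3 (A(m) = ½ + ((m*2)*2)/6 = ½ + ((2*m)*2)/6 = ½ + (4*m)/6 = ½ + 2*m/3)
(3663/4946 + 4160)*(A(39) - 1823) = (3663/4946 + 4160)*((½ + (⅔)*39) - 1823) = (3663*(1/4946) + 4160)*((½ + 26) - 1823) = (3663/4946 + 4160)*(53/2 - 1823) = (20579023/4946)*(-3593/2) = -73940429639/9892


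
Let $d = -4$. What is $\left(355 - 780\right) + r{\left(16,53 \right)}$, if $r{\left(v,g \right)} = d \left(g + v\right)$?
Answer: $-701$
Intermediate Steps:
$r{\left(v,g \right)} = - 4 g - 4 v$ ($r{\left(v,g \right)} = - 4 \left(g + v\right) = - 4 g - 4 v$)
$\left(355 - 780\right) + r{\left(16,53 \right)} = \left(355 - 780\right) - 276 = -425 - 276 = -701$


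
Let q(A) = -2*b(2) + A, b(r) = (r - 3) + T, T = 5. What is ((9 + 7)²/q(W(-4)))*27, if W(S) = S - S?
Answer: -864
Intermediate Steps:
W(S) = 0
b(r) = 2 + r (b(r) = (r - 3) + 5 = (-3 + r) + 5 = 2 + r)
q(A) = -8 + A (q(A) = -2*(2 + 2) + A = -2*4 + A = -8 + A)
((9 + 7)²/q(W(-4)))*27 = ((9 + 7)²/(-8 + 0))*27 = (16²/(-8))*27 = (256*(-⅛))*27 = -32*27 = -864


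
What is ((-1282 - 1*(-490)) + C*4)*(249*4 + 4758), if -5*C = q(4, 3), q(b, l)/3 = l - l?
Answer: -4557168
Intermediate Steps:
q(b, l) = 0 (q(b, l) = 3*(l - l) = 3*0 = 0)
C = 0 (C = -⅕*0 = 0)
((-1282 - 1*(-490)) + C*4)*(249*4 + 4758) = ((-1282 - 1*(-490)) + 0*4)*(249*4 + 4758) = ((-1282 + 490) + 0)*(996 + 4758) = (-792 + 0)*5754 = -792*5754 = -4557168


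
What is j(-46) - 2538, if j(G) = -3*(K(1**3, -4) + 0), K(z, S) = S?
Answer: -2526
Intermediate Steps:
j(G) = 12 (j(G) = -3*(-4 + 0) = -3*(-4) = 12)
j(-46) - 2538 = 12 - 2538 = -2526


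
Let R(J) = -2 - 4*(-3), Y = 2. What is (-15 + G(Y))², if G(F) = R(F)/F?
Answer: 100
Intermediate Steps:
R(J) = 10 (R(J) = -2 + 12 = 10)
G(F) = 10/F
(-15 + G(Y))² = (-15 + 10/2)² = (-15 + 10*(½))² = (-15 + 5)² = (-10)² = 100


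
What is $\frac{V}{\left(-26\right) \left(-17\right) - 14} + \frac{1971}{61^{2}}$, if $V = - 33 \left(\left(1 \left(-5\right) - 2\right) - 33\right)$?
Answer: $\frac{1438827}{398147} \approx 3.6138$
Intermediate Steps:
$V = 1320$ ($V = - 33 \left(\left(-5 - 2\right) - 33\right) = - 33 \left(-7 - 33\right) = \left(-33\right) \left(-40\right) = 1320$)
$\frac{V}{\left(-26\right) \left(-17\right) - 14} + \frac{1971}{61^{2}} = \frac{1320}{\left(-26\right) \left(-17\right) - 14} + \frac{1971}{61^{2}} = \frac{1320}{442 - 14} + \frac{1971}{3721} = \frac{1320}{428} + 1971 \cdot \frac{1}{3721} = 1320 \cdot \frac{1}{428} + \frac{1971}{3721} = \frac{330}{107} + \frac{1971}{3721} = \frac{1438827}{398147}$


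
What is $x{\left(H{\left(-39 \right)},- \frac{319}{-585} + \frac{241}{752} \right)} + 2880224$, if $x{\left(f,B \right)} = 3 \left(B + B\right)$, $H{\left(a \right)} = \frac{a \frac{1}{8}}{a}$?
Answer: $\frac{211178404553}{73320} \approx 2.8802 \cdot 10^{6}$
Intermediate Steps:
$H{\left(a \right)} = \frac{1}{8}$ ($H{\left(a \right)} = \frac{a \frac{1}{8}}{a} = \frac{\frac{1}{8} a}{a} = \frac{1}{8}$)
$x{\left(f,B \right)} = 6 B$ ($x{\left(f,B \right)} = 3 \cdot 2 B = 6 B$)
$x{\left(H{\left(-39 \right)},- \frac{319}{-585} + \frac{241}{752} \right)} + 2880224 = 6 \left(- \frac{319}{-585} + \frac{241}{752}\right) + 2880224 = 6 \left(\left(-319\right) \left(- \frac{1}{585}\right) + 241 \cdot \frac{1}{752}\right) + 2880224 = 6 \left(\frac{319}{585} + \frac{241}{752}\right) + 2880224 = 6 \cdot \frac{380873}{439920} + 2880224 = \frac{380873}{73320} + 2880224 = \frac{211178404553}{73320}$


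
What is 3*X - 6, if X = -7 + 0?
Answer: -27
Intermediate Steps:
X = -7
3*X - 6 = 3*(-7) - 6 = -21 - 6 = -27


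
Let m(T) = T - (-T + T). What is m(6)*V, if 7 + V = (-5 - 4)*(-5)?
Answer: 228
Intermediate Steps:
V = 38 (V = -7 + (-5 - 4)*(-5) = -7 - 9*(-5) = -7 + 45 = 38)
m(T) = T (m(T) = T - 1*0 = T + 0 = T)
m(6)*V = 6*38 = 228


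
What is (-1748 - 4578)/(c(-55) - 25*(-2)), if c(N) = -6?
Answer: -3163/22 ≈ -143.77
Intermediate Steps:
(-1748 - 4578)/(c(-55) - 25*(-2)) = (-1748 - 4578)/(-6 - 25*(-2)) = -6326/(-6 + 50) = -6326/44 = -6326*1/44 = -3163/22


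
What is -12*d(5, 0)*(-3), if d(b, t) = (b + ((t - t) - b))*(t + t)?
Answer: 0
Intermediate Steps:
d(b, t) = 0 (d(b, t) = (b + (0 - b))*(2*t) = (b - b)*(2*t) = 0*(2*t) = 0)
-12*d(5, 0)*(-3) = -12*0*(-3) = 0*(-3) = 0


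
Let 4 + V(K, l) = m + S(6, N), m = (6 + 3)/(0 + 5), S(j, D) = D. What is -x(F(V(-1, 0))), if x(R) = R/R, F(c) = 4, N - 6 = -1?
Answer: -1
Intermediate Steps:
N = 5 (N = 6 - 1 = 5)
m = 9/5 ≈ 1.8000
V(K, l) = 14/5 (V(K, l) = -4 + (9/5 + 5) = -4 + 34/5 = 14/5)
x(R) = 1
-x(F(V(-1, 0))) = -1*1 = -1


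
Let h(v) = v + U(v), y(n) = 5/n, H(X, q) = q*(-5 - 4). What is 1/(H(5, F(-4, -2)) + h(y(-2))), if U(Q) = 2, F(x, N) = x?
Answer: 2/71 ≈ 0.028169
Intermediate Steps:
H(X, q) = -9*q (H(X, q) = q*(-9) = -9*q)
h(v) = 2 + v (h(v) = v + 2 = 2 + v)
1/(H(5, F(-4, -2)) + h(y(-2))) = 1/(-9*(-4) + (2 + 5/(-2))) = 1/(36 + (2 + 5*(-1/2))) = 1/(36 + (2 - 5/2)) = 1/(36 - 1/2) = 1/(71/2) = 2/71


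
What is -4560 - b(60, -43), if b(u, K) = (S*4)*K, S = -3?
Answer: -5076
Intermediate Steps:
b(u, K) = -12*K (b(u, K) = (-3*4)*K = -12*K)
-4560 - b(60, -43) = -4560 - (-12)*(-43) = -4560 - 1*516 = -4560 - 516 = -5076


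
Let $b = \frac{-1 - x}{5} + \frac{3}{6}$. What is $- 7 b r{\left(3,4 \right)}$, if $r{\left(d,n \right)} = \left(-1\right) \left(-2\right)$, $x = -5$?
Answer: $- \frac{91}{5} \approx -18.2$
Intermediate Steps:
$b = \frac{13}{10}$ ($b = \frac{-1 - -5}{5} + \frac{3}{6} = \left(-1 + 5\right) \frac{1}{5} + 3 \cdot \frac{1}{6} = 4 \cdot \frac{1}{5} + \frac{1}{2} = \frac{4}{5} + \frac{1}{2} = \frac{13}{10} \approx 1.3$)
$r{\left(d,n \right)} = 2$
$- 7 b r{\left(3,4 \right)} = \left(-7\right) \frac{13}{10} \cdot 2 = \left(- \frac{91}{10}\right) 2 = - \frac{91}{5}$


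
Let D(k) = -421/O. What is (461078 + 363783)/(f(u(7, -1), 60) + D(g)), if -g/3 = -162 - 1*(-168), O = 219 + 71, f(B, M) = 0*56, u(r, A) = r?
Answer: -239209690/421 ≈ -5.6819e+5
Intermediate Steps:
f(B, M) = 0
O = 290
g = -18 (g = -3*(-162 - 1*(-168)) = -3*(-162 + 168) = -3*6 = -18)
D(k) = -421/290
(461078 + 363783)/(f(u(7, -1), 60) + D(g)) = (461078 + 363783)/(0 - 421/290) = 824861/(-421/290) = 824861*(-290/421) = -239209690/421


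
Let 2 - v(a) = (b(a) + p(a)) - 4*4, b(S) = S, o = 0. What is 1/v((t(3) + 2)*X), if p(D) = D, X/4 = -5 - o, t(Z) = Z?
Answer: 1/218 ≈ 0.0045872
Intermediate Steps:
X = -20 (X = 4*(-5 - 1*0) = 4*(-5 + 0) = 4*(-5) = -20)
v(a) = 18 - 2*a (v(a) = 2 - ((a + a) - 4*4) = 2 - (2*a - 16) = 2 - (-16 + 2*a) = 2 + (16 - 2*a) = 18 - 2*a)
1/v((t(3) + 2)*X) = 1/(18 - 2*(3 + 2)*(-20)) = 1/(18 - 10*(-20)) = 1/(18 - 2*(-100)) = 1/(18 + 200) = 1/218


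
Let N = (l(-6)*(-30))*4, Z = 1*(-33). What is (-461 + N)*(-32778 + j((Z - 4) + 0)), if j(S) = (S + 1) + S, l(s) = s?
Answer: -8508409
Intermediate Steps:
Z = -33
j(S) = 1 + 2*S (j(S) = (1 + S) + S = 1 + 2*S)
N = 720 (N = -6*(-30)*4 = 180*4 = 720)
(-461 + N)*(-32778 + j((Z - 4) + 0)) = (-461 + 720)*(-32778 + (1 + 2*((-33 - 4) + 0))) = 259*(-32778 + (1 + 2*(-37 + 0))) = 259*(-32778 + (1 + 2*(-37))) = 259*(-32778 + (1 - 74)) = 259*(-32778 - 73) = 259*(-32851) = -8508409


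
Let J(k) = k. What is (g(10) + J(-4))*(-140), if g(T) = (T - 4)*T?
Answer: -7840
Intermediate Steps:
g(T) = T*(-4 + T) (g(T) = (-4 + T)*T = T*(-4 + T))
(g(10) + J(-4))*(-140) = (10*(-4 + 10) - 4)*(-140) = (10*6 - 4)*(-140) = (60 - 4)*(-140) = 56*(-140) = -7840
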